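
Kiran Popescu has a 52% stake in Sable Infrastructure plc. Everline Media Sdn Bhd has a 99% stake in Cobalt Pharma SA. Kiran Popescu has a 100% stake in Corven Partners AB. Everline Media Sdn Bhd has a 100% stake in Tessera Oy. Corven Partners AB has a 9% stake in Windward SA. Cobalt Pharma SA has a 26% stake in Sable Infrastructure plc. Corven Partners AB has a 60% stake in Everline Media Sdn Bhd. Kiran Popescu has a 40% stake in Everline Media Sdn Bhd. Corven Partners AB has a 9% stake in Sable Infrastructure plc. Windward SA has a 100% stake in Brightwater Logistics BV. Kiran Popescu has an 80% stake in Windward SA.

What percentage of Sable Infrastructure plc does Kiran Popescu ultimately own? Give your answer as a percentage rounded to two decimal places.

86.74%

Kiran reaches Sable along 4 paths.
Via Corven → Everline → Cobalt: 100% × 60% × 99% × 26% = 15.444%.
Via Everline → Cobalt: 40% × 99% × 26% = 10.296%.
Via Corven: 100% × 9% = 9%.
Direct stake: 52% = 52%.
Total: 15.444% + 10.296% + 9% + 52% = 86.74%.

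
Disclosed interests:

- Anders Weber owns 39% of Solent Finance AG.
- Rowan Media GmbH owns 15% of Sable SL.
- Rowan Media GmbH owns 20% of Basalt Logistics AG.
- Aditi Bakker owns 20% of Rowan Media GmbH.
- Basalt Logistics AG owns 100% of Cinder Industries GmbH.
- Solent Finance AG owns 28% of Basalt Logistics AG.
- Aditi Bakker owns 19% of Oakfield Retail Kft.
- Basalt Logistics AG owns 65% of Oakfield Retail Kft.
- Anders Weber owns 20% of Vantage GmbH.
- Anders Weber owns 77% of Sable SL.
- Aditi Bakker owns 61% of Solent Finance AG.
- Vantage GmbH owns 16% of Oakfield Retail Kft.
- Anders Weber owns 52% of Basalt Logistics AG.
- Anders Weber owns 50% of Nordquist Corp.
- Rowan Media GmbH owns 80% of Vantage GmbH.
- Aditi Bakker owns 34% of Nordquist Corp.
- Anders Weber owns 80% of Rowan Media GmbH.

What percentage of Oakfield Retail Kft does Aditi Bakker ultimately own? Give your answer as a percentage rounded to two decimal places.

Aditi reaches Oakfield along 4 paths.
Direct stake: 19% = 19%.
Via Solent → Basalt: 61% × 28% × 65% = 11.102%.
Via Rowan → Basalt: 20% × 20% × 65% = 2.6%.
Via Rowan → Vantage: 20% × 80% × 16% = 2.56%.
Total: 19% + 11.102% + 2.6% + 2.56% = 35.262%.
Rounded: 35.26%.

35.26%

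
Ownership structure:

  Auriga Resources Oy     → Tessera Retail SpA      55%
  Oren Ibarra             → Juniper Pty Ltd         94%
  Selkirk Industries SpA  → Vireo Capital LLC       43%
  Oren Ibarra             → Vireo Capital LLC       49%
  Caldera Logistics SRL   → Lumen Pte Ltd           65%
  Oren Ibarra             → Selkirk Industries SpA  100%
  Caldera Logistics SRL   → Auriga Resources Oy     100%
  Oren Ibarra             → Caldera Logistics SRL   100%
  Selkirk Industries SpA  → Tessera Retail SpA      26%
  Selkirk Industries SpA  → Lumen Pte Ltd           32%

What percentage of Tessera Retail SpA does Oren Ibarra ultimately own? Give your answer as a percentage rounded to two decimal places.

Oren reaches Tessera along 2 paths.
Via Caldera → Auriga: 100% × 100% × 55% = 55%.
Via Selkirk: 100% × 26% = 26%.
Total: 55% + 26% = 81%.
Rounded: 81.00%.

81.00%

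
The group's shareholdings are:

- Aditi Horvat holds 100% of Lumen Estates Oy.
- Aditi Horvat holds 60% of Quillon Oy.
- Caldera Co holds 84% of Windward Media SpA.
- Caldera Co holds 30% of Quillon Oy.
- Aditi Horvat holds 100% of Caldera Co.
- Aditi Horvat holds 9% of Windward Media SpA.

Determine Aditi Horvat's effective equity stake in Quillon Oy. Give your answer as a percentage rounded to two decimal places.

Aditi reaches Quillon along 2 paths.
Via Caldera: 100% × 30% = 30%.
Direct stake: 60% = 60%.
Total: 30% + 60% = 90%.
Rounded: 90.00%.

90.00%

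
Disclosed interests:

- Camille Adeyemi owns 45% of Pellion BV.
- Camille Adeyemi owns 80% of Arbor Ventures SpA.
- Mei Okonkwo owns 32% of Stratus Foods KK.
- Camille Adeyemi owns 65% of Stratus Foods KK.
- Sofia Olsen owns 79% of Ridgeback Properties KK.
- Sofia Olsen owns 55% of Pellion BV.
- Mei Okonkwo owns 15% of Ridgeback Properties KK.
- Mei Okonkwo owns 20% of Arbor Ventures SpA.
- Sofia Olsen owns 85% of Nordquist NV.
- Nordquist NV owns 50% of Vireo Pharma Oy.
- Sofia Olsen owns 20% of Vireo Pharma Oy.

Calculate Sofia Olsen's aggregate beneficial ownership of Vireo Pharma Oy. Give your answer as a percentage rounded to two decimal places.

62.50%

Sofia reaches Vireo along 2 paths.
Via Nordquist: 85% × 50% = 42.5%.
Direct stake: 20% = 20%.
Total: 42.5% + 20% = 62.5%.
Rounded: 62.50%.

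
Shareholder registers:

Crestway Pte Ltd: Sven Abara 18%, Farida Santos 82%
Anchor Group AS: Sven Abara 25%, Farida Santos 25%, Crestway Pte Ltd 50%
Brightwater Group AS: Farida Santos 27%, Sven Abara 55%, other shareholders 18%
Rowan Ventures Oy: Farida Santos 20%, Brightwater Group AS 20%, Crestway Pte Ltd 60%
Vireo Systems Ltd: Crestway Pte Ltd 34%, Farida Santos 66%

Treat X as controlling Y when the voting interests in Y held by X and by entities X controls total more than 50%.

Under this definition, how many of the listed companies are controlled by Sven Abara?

Sven holds 55% of Brightwater, so Sven controls Brightwater.
No other company's threshold is met.
Sven controls 1 company.

1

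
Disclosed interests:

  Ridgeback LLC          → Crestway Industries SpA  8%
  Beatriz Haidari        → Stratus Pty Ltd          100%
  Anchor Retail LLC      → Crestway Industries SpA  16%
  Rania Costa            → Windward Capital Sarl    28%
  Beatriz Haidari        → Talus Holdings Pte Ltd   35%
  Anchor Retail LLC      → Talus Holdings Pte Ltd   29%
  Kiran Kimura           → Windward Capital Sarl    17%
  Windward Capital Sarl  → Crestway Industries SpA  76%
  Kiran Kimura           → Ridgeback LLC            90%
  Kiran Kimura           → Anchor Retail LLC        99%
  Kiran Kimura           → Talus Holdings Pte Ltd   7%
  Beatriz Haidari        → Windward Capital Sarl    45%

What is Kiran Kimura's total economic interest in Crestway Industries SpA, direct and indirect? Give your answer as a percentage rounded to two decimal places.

Kiran reaches Crestway along 3 paths.
Via Ridgeback: 90% × 8% = 7.2%.
Via Windward: 17% × 76% = 12.92%.
Via Anchor: 99% × 16% = 15.84%.
Total: 7.2% + 12.92% + 15.84% = 35.96%.

35.96%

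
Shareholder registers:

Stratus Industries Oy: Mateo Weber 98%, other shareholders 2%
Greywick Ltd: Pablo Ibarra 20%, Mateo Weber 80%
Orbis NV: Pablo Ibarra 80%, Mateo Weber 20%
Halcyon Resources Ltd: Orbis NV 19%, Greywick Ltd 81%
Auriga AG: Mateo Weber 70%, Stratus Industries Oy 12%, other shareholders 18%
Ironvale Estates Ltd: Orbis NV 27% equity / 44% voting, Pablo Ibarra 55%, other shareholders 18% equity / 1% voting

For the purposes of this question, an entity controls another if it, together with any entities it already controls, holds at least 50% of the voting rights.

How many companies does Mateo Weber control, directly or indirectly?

Mateo holds 98% of Stratus, so Mateo controls Stratus.
Mateo holds 80% of Greywick, so Mateo controls Greywick.
Greywick holds 81% of Halcyon, so Mateo controls Halcyon.
Mateo and Stratus together hold 70% + 12% = 82% of Auriga, so Mateo controls Auriga.
No other company's threshold is met.
Mateo controls 4 companies.

4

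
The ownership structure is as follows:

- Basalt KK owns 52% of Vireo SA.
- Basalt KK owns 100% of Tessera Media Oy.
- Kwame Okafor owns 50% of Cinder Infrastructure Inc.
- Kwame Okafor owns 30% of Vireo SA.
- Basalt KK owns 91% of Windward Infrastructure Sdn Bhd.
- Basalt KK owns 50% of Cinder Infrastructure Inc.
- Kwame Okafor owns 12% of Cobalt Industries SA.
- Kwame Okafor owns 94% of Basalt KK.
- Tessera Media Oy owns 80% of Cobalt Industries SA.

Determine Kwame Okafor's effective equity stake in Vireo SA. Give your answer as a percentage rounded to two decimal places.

Kwame reaches Vireo along 2 paths.
Direct stake: 30% = 30%.
Via Basalt: 94% × 52% = 48.88%.
Total: 30% + 48.88% = 78.88%.

78.88%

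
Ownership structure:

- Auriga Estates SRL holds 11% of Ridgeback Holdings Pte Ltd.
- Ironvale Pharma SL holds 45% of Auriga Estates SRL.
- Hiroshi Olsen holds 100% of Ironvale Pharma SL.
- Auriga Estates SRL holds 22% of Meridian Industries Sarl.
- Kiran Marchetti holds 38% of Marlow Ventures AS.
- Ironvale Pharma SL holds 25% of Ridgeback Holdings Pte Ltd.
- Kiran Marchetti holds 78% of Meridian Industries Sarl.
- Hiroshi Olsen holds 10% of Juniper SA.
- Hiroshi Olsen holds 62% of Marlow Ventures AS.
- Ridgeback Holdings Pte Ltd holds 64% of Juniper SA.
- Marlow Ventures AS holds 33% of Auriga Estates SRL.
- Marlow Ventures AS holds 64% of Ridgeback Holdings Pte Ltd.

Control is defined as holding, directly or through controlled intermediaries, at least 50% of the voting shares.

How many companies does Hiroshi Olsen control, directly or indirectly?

Hiroshi holds 62% of Marlow, so Hiroshi controls Marlow.
Hiroshi holds 100% of Ironvale, so Hiroshi controls Ironvale.
Marlow and Ironvale together hold 33% + 45% = 78% of Auriga, so Hiroshi controls Auriga.
Marlow and Auriga and Ironvale together hold 64% + 11% + 25% = 100% of Ridgeback, so Hiroshi controls Ridgeback.
Ridgeback and Hiroshi together hold 64% + 10% = 74% of Juniper, so Hiroshi controls Juniper.
No other company's threshold is met.
Hiroshi controls 5 companies.

5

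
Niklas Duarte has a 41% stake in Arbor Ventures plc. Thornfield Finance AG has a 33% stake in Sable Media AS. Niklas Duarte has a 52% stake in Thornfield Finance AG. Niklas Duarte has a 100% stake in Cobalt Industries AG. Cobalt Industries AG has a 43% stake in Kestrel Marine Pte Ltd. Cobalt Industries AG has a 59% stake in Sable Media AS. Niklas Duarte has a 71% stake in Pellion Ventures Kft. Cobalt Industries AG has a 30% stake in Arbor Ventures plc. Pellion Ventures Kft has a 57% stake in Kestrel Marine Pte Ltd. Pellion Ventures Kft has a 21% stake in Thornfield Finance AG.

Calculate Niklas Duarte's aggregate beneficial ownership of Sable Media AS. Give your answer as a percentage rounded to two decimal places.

81.08%

Niklas reaches Sable along 3 paths.
Via Thornfield: 52% × 33% = 17.16%.
Via Pellion → Thornfield: 71% × 21% × 33% = 4.9203%.
Via Cobalt: 100% × 59% = 59%.
Total: 17.16% + 4.9203% + 59% = 81.0803%.
Rounded: 81.08%.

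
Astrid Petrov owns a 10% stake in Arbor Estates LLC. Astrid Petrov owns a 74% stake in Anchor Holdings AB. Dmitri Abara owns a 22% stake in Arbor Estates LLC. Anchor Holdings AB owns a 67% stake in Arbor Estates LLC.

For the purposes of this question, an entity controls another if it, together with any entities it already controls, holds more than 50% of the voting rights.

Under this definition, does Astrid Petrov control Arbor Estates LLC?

Yes

Astrid holds 74% of Anchor, so Astrid controls Anchor.
Astrid and Anchor together hold 10% + 67% = 77% of Arbor, so Astrid controls Arbor.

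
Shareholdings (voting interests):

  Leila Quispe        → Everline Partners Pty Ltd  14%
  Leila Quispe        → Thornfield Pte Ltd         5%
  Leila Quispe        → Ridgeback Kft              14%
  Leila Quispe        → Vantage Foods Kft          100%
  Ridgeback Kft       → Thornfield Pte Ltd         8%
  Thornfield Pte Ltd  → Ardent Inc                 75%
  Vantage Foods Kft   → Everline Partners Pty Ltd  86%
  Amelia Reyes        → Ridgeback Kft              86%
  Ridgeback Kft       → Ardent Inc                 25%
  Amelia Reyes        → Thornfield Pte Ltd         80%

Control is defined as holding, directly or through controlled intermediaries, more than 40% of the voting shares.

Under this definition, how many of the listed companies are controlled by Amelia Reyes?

3

Amelia holds 86% of Ridgeback, so Amelia controls Ridgeback.
Ridgeback and Amelia together hold 8% + 80% = 88% of Thornfield, so Amelia controls Thornfield.
Thornfield and Ridgeback together hold 75% + 25% = 100% of Ardent, so Amelia controls Ardent.
No other company's threshold is met.
Amelia controls 3 companies.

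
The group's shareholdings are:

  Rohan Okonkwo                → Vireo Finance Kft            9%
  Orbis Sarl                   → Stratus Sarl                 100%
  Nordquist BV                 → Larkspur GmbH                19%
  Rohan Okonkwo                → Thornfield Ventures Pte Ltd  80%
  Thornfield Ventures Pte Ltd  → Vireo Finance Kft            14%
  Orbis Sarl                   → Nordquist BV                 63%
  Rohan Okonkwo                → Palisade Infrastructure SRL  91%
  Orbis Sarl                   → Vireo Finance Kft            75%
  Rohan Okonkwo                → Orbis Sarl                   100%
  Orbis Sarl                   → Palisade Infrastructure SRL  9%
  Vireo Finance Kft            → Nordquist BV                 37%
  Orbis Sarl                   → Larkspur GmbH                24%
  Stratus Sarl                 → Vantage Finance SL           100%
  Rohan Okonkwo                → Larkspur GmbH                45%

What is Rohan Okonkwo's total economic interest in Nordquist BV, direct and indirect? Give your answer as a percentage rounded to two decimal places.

98.22%

Rohan reaches Nordquist along 4 paths.
Via Orbis: 100% × 63% = 63%.
Via Thornfield → Vireo: 80% × 14% × 37% = 4.144%.
Via Orbis → Vireo: 100% × 75% × 37% = 27.75%.
Via Vireo: 9% × 37% = 3.33%.
Total: 63% + 4.144% + 27.75% + 3.33% = 98.224%.
Rounded: 98.22%.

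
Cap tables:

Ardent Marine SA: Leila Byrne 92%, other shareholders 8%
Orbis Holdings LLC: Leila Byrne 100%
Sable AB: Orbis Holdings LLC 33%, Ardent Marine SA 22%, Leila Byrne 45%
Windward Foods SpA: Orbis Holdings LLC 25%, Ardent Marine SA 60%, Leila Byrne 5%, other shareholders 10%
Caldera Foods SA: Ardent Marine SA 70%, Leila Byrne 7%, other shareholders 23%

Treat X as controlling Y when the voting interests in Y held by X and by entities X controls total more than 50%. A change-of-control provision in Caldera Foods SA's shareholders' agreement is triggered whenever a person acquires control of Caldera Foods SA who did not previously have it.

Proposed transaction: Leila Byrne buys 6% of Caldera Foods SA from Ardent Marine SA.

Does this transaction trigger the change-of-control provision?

The purchase adds only to Leila's holdings (Ardent's stake shrinks), so Leila is the only person who could newly come to control Caldera.
Leila holds 92% of Ardent, so Leila controls Ardent.
Ardent and Leila together hold 70% + 7% = 77% of Caldera, so Leila controls Caldera.
So Leila already controls Caldera before the transaction.
After the purchase, Leila's direct stake in Caldera rises to 7% + 6% = 13%, and Ardent's stake falls to 64%.
Leila controlled Caldera already, so this is not a new person acquiring control; every other person's position is unchanged or reduced.
No new person acquires control, so the clause is not triggered.

No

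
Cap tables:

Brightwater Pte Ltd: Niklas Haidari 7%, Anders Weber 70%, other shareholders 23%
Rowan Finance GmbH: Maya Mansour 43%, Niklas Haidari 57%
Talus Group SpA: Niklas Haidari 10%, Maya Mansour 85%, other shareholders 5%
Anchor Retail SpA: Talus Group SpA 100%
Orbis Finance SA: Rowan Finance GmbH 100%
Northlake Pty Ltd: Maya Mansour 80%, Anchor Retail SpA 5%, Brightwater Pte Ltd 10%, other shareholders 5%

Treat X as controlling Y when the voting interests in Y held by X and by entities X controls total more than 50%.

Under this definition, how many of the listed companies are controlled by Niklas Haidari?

2

Niklas holds 57% of Rowan, so Niklas controls Rowan.
Rowan holds 100% of Orbis, so Niklas controls Orbis.
No other company's threshold is met.
Niklas controls 2 companies.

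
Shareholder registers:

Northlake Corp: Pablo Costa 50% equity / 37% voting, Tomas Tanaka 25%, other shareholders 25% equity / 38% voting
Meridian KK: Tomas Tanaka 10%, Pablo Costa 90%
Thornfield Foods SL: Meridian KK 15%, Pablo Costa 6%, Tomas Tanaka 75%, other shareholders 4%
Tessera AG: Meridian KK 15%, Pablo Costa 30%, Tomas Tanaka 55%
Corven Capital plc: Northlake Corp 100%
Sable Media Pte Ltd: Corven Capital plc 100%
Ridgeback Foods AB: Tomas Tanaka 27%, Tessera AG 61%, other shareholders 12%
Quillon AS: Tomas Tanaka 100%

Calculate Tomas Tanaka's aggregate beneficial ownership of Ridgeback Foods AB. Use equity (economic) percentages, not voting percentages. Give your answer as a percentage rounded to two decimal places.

Tomas reaches Ridgeback along 3 paths.
Direct stake: 27% = 27%.
Via Meridian → Tessera: 10% × 15% × 61% = 0.915%.
Via Tessera: 55% × 61% = 33.55%.
Total: 27% + 0.915% + 33.55% = 61.465%.
Rounded: 61.47%.

61.47%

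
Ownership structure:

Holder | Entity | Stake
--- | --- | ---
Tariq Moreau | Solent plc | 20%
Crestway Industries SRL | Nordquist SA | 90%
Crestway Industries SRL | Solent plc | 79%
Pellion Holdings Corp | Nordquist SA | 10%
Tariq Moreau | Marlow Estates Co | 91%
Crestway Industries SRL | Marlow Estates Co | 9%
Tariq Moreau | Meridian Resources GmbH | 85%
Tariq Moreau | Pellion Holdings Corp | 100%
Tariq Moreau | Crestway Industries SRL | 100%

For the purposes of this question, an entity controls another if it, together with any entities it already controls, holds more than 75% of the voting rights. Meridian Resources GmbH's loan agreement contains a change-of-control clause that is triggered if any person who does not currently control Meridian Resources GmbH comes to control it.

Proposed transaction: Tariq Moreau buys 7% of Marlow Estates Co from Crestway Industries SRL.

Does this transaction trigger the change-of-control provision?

The purchase adds only to Tariq's holdings (Crestway's stake shrinks), so Tariq is the only person who could newly come to control Meridian.
Tariq holds 85% of Meridian, so Tariq controls Meridian.
So Tariq already controls Meridian before the transaction.
After the purchase, Tariq's direct stake in Marlow rises to 91% + 7% = 98%, and Crestway's stake falls to 2%.
Tariq controlled Meridian already, so this is not a new person acquiring control; every other person's position is unchanged or reduced.
No new person acquires control, so the clause is not triggered.

No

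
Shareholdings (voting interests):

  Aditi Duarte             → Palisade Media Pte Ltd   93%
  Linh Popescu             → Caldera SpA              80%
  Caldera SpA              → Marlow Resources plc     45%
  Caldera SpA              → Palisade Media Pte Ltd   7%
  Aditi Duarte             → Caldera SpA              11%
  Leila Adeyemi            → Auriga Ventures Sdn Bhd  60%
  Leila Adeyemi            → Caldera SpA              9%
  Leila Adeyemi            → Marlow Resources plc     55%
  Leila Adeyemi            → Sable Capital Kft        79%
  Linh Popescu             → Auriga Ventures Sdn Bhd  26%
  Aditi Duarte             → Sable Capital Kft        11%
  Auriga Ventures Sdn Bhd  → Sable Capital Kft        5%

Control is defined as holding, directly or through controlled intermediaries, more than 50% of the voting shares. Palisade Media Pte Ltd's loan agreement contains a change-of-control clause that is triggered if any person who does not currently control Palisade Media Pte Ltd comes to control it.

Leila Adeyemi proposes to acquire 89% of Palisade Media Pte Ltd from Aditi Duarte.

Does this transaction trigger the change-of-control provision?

The purchase adds only to Leila's holdings (Aditi's stake shrinks), so Leila is the only person who could newly come to control Palisade.
Leila holds 60% of Auriga, so Leila controls Auriga.
Leila holds 55% of Marlow, so Leila controls Marlow.
Auriga and Leila together hold 5% + 79% = 84% of Sable, so Leila controls Sable.
Neither Leila nor any entity Leila controls holds any voting interest in Palisade.
So before the transaction, Leila does not control Palisade.
After the purchase, Leila holds 89% of Palisade directly, and Aditi's stake falls to 4%.
Leila holds 89% of Palisade, so Leila controls Palisade.
Leila did not control Palisade before and does after, so the clause is triggered.

Yes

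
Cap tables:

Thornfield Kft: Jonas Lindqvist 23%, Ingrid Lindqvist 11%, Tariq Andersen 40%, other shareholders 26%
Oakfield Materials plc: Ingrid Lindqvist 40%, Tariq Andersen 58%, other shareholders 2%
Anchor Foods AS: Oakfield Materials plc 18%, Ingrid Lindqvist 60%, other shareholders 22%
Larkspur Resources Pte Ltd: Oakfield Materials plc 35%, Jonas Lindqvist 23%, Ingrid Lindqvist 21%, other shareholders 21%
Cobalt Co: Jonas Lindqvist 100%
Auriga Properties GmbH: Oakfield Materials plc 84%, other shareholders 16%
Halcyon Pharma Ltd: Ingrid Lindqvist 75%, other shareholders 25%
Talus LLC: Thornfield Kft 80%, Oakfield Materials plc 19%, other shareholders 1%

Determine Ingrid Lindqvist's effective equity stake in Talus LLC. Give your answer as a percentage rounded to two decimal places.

Ingrid reaches Talus along 2 paths.
Via Thornfield: 11% × 80% = 8.8%.
Via Oakfield: 40% × 19% = 7.6%.
Total: 8.8% + 7.6% = 16.4%.
Rounded: 16.40%.

16.40%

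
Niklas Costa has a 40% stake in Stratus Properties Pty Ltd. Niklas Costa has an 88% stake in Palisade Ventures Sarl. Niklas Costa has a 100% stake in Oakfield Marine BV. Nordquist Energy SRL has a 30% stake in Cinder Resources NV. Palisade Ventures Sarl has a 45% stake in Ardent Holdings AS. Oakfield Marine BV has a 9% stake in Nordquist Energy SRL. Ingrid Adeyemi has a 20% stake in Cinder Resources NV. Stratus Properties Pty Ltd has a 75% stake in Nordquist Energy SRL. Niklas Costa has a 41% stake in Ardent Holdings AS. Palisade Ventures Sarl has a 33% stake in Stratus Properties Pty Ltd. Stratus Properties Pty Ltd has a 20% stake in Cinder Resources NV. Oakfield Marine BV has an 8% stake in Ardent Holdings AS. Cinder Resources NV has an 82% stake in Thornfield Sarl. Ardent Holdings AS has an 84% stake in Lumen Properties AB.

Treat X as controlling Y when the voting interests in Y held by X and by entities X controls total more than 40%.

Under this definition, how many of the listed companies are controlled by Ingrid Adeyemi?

Ingrid's largest direct stake is 20% in Cinder, which does not meet the threshold.
Ingrid controls 0 companies.

0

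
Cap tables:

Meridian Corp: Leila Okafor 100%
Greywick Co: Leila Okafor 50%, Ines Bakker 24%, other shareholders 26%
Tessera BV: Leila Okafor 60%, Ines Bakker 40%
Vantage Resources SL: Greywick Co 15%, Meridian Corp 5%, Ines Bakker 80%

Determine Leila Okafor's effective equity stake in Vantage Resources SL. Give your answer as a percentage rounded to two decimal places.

Leila reaches Vantage along 2 paths.
Via Greywick: 50% × 15% = 7.5%.
Via Meridian: 100% × 5% = 5%.
Total: 7.5% + 5% = 12.5%.
Rounded: 12.50%.

12.50%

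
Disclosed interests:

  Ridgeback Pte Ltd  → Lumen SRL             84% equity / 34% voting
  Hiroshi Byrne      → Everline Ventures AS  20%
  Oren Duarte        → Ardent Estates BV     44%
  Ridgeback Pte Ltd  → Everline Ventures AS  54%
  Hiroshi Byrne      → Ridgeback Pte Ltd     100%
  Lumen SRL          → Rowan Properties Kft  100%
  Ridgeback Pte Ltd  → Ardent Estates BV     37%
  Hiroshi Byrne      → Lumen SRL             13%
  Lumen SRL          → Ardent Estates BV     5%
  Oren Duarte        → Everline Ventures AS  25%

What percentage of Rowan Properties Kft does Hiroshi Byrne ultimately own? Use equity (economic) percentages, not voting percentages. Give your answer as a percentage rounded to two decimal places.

Hiroshi reaches Rowan along 2 paths.
Via Lumen: 13% × 100% = 13%.
Via Ridgeback → Lumen: 100% × 84% × 100% = 84%.
Total: 13% + 84% = 97%.
Rounded: 97.00%.

97.00%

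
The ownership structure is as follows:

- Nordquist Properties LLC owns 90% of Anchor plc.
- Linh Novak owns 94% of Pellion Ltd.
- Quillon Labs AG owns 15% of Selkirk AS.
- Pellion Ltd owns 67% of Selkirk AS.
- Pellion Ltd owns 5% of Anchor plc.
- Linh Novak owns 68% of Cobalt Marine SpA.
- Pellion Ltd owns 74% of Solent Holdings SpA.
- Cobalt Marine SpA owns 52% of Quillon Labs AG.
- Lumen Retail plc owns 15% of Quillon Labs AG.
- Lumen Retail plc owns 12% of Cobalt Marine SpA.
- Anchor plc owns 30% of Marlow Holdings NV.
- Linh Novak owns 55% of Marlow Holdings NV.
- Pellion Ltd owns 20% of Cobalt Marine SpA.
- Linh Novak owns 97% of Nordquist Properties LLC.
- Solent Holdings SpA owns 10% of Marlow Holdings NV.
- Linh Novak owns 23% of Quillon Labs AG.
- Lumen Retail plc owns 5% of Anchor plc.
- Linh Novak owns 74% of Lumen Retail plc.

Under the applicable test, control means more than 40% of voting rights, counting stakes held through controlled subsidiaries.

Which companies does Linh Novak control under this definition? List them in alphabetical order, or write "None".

Anchor plc, Cobalt Marine SpA, Lumen Retail plc, Marlow Holdings NV, Nordquist Properties LLC, Pellion Ltd, Quillon Labs AG, Selkirk AS, Solent Holdings SpA

Linh holds 74% of Lumen, so Linh controls Lumen.
Linh holds 94% of Pellion, so Linh controls Pellion.
Lumen and Linh and Pellion together hold 12% + 68% + 20% = 100% of Cobalt, so Linh controls Cobalt.
Linh and Lumen and Cobalt together hold 23% + 15% + 52% = 90% of Quillon, so Linh controls Quillon.
Linh holds 97% of Nordquist, so Linh controls Nordquist.
Pellion holds 74% of Solent, so Linh controls Solent.
Lumen and Nordquist and Pellion together hold 5% + 90% + 5% = 100% of Anchor, so Linh controls Anchor.
Quillon and Pellion together hold 15% + 67% = 82% of Selkirk, so Linh controls Selkirk.
Anchor and Linh and Solent together hold 30% + 55% + 10% = 95% of Marlow, so Linh controls Marlow.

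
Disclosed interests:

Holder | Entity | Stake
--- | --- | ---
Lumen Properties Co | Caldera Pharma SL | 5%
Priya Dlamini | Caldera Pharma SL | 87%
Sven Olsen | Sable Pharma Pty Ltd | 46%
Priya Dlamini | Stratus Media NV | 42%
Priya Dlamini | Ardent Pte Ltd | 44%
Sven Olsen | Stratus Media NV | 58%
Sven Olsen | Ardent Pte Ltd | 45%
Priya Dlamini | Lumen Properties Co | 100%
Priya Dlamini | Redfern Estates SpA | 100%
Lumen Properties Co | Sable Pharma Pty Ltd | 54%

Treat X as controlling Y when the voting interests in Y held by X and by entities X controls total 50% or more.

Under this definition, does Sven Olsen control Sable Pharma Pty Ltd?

Sven holds 58% of Stratus, so Sven controls Stratus.
In Sable, Sven's side holds only 46%, not ≥ 50%.
So Sven does not control Sable.

No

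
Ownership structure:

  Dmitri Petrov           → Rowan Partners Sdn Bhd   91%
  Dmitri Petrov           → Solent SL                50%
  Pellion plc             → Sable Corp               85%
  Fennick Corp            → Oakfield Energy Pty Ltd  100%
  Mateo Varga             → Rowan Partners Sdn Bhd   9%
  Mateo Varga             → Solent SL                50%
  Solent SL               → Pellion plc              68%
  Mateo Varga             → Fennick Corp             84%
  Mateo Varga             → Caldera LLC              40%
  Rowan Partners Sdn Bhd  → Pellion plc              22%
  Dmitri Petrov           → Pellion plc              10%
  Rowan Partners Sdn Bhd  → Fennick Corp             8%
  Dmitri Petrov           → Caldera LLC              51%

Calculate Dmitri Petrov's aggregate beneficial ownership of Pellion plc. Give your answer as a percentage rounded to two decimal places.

64.02%

Dmitri reaches Pellion along 3 paths.
Via Solent: 50% × 68% = 34%.
Direct stake: 10% = 10%.
Via Rowan: 91% × 22% = 20.02%.
Total: 34% + 10% + 20.02% = 64.02%.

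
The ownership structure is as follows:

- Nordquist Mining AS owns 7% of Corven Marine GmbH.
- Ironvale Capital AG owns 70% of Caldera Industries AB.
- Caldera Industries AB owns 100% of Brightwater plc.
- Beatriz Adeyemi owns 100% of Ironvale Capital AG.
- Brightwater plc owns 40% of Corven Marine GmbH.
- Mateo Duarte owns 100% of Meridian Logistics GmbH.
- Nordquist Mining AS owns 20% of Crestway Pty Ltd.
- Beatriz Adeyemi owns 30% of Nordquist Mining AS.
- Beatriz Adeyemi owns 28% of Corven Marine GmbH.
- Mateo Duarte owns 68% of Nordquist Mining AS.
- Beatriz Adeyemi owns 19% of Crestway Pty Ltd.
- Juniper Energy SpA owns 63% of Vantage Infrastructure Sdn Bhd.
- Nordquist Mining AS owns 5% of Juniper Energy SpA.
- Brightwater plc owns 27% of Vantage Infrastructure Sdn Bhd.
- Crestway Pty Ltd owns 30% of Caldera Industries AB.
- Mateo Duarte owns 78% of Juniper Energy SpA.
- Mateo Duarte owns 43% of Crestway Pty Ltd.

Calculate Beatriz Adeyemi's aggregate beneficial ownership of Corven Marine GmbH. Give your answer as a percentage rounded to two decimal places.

61.10%

Beatriz reaches Corven along 5 paths.
Via Nordquist: 30% × 7% = 2.1%.
Direct stake: 28% = 28%.
Via Ironvale → Caldera → Brightwater: 100% × 70% × 100% × 40% = 28%.
Via Nordquist → Crestway → Caldera → Brightwater: 30% × 20% × 30% × 100% × 40% = 0.72%.
Via Crestway → Caldera → Brightwater: 19% × 30% × 100% × 40% = 2.28%.
Total: 2.1% + 28% + 28% + 0.72% + 2.28% = 61.1%.
Rounded: 61.10%.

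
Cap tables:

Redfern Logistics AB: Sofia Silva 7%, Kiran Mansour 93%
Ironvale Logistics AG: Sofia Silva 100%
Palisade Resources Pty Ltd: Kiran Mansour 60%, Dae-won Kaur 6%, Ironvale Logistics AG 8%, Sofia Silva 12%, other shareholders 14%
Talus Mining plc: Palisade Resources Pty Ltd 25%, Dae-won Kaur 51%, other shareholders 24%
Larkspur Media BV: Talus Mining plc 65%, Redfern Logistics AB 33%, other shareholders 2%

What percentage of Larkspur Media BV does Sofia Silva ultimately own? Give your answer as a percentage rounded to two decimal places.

Sofia reaches Larkspur along 3 paths.
Via Ironvale → Palisade → Talus: 100% × 8% × 25% × 65% = 1.3%.
Via Palisade → Talus: 12% × 25% × 65% = 1.95%.
Via Redfern: 7% × 33% = 2.31%.
Total: 1.3% + 1.95% + 2.31% = 5.56%.

5.56%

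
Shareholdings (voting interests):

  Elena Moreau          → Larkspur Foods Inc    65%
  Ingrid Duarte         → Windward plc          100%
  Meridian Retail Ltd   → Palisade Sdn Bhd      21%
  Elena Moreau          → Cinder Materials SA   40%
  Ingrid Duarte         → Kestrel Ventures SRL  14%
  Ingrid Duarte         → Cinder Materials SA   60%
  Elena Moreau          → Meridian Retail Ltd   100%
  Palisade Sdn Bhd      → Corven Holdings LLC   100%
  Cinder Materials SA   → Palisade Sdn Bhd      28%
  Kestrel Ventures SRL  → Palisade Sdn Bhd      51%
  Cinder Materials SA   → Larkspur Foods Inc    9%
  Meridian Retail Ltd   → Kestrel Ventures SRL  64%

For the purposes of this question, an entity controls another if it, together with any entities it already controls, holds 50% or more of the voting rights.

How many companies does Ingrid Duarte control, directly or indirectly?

2

Ingrid holds 60% of Cinder, so Ingrid controls Cinder.
Ingrid holds 100% of Windward, so Ingrid controls Windward.
No other company's threshold is met.
Ingrid controls 2 companies.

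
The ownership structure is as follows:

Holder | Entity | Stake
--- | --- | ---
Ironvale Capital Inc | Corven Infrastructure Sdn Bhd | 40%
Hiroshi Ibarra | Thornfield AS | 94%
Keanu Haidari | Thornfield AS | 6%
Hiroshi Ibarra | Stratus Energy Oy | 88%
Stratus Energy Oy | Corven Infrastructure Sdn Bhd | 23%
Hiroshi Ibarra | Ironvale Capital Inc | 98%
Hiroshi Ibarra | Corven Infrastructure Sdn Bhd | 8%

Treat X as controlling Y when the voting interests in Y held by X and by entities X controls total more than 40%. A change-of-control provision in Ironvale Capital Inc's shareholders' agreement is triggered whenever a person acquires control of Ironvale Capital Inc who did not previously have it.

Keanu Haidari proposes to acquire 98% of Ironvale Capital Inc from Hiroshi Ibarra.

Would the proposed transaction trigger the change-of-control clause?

The purchase adds only to Keanu's holdings (Hiroshi's stake shrinks), so Keanu is the only person who could newly come to control Ironvale.
Keanu's largest direct stake is 6% in Thornfield, which does not meet the threshold, so Keanu controls no company.
Neither Keanu nor any entity Keanu controls holds any voting interest in Ironvale.
So before the transaction, Keanu does not control Ironvale.
After the purchase, Keanu holds 98% of Ironvale directly, and Hiroshi's stake falls to 0%.
Keanu holds 98% of Ironvale, so Keanu controls Ironvale.
Keanu did not control Ironvale before and does after, so the clause is triggered.

Yes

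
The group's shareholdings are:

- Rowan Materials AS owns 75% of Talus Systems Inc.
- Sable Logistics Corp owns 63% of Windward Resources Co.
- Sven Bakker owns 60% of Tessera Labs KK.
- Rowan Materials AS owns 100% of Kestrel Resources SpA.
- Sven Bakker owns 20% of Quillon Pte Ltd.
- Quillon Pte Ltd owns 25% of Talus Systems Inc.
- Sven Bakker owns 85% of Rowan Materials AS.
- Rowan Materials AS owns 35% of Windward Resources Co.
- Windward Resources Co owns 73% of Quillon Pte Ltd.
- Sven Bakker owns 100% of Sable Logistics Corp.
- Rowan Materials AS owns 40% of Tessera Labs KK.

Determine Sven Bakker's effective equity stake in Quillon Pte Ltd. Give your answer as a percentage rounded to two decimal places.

Sven reaches Quillon along 3 paths.
Direct stake: 20% = 20%.
Via Sable → Windward: 100% × 63% × 73% = 45.99%.
Via Rowan → Windward: 85% × 35% × 73% = 21.7175%.
Total: 20% + 45.99% + 21.7175% = 87.7075%.
Rounded: 87.71%.

87.71%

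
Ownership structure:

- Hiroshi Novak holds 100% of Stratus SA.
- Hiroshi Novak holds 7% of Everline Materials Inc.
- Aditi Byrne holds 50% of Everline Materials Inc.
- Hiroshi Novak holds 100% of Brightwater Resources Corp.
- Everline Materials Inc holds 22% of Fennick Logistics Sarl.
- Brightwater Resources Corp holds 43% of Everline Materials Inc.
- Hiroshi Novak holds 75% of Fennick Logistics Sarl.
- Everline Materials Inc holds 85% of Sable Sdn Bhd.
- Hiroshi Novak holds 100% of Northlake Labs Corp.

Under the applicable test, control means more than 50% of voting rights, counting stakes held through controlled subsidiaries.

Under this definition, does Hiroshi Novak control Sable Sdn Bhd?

Hiroshi holds 100% of Brightwater, so Hiroshi controls Brightwater.
Hiroshi holds 100% of Northlake, so Hiroshi controls Northlake.
Hiroshi holds 75% of Fennick, so Hiroshi controls Fennick.
Hiroshi holds 100% of Stratus, so Hiroshi controls Stratus.
Neither Hiroshi nor any entity Hiroshi controls holds any voting interest in Sable.
So Hiroshi does not control Sable.

No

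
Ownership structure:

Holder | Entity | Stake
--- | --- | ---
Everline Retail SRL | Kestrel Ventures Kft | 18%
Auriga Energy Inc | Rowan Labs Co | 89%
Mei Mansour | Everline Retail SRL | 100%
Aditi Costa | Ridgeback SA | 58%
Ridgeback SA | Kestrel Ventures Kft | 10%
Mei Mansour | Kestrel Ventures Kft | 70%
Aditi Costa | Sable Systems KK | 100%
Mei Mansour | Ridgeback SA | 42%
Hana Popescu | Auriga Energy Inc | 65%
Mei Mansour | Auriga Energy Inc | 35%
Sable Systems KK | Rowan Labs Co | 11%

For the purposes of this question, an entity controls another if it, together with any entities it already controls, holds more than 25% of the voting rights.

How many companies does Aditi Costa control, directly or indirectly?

Aditi holds 100% of Sable, so Aditi controls Sable.
Aditi holds 58% of Ridgeback, so Aditi controls Ridgeback.
No other company's threshold is met.
Aditi controls 2 companies.

2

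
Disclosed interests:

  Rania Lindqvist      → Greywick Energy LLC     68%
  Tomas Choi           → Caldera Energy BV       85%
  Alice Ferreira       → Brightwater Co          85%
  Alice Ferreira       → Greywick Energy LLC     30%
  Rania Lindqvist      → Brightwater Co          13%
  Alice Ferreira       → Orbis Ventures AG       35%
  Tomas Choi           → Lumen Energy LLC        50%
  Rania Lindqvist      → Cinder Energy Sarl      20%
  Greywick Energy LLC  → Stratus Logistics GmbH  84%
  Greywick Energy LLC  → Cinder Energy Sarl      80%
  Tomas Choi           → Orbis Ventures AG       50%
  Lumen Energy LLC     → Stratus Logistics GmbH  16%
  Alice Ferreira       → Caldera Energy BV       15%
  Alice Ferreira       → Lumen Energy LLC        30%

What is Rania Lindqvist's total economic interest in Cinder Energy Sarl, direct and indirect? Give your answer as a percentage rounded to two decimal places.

Rania reaches Cinder along 2 paths.
Via Greywick: 68% × 80% = 54.4%.
Direct stake: 20% = 20%.
Total: 54.4% + 20% = 74.4%.
Rounded: 74.40%.

74.40%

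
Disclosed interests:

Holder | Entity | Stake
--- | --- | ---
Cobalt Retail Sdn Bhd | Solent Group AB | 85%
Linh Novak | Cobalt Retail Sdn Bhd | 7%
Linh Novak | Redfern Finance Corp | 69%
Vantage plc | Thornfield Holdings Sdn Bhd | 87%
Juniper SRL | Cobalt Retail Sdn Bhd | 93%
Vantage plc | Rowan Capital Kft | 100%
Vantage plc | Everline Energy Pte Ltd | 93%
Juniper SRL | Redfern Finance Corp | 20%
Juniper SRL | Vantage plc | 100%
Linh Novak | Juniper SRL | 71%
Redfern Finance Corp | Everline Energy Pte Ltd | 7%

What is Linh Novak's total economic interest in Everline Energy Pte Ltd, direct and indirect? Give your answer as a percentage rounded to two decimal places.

Linh reaches Everline along 3 paths.
Via Juniper → Redfern: 71% × 20% × 7% = 0.994%.
Via Redfern: 69% × 7% = 4.83%.
Via Juniper → Vantage: 71% × 100% × 93% = 66.03%.
Total: 0.994% + 4.83% + 66.03% = 71.854%.
Rounded: 71.85%.

71.85%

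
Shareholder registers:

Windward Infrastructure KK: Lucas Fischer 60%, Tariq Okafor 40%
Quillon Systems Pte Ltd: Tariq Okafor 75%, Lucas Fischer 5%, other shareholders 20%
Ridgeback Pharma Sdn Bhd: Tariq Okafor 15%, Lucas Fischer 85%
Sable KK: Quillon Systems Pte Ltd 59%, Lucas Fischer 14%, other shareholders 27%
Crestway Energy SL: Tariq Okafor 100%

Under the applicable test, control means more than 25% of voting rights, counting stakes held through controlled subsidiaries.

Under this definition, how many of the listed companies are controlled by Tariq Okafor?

4

Tariq holds 40% of Windward, so Tariq controls Windward.
Tariq holds 75% of Quillon, so Tariq controls Quillon.
Quillon holds 59% of Sable, so Tariq controls Sable.
Tariq holds 100% of Crestway, so Tariq controls Crestway.
No other company's threshold is met.
Tariq controls 4 companies.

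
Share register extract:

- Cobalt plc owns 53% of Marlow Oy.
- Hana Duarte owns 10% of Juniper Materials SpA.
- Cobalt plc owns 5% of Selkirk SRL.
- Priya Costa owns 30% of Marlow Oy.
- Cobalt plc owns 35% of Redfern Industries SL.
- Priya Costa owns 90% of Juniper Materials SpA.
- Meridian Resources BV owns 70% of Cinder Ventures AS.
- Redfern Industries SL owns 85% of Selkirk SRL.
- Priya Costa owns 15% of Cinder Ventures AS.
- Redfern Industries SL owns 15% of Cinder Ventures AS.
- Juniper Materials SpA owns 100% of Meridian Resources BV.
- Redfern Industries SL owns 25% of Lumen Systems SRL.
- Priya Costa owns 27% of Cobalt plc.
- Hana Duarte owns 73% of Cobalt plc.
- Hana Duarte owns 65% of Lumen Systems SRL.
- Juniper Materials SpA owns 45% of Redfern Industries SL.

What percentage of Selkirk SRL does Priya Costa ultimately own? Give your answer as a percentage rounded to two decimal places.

Priya reaches Selkirk along 3 paths.
Via Cobalt: 27% × 5% = 1.35%.
Via Cobalt → Redfern: 27% × 35% × 85% = 8.0325%.
Via Juniper → Redfern: 90% × 45% × 85% = 34.425%.
Total: 1.35% + 8.0325% + 34.425% = 43.8075%.
Rounded: 43.81%.

43.81%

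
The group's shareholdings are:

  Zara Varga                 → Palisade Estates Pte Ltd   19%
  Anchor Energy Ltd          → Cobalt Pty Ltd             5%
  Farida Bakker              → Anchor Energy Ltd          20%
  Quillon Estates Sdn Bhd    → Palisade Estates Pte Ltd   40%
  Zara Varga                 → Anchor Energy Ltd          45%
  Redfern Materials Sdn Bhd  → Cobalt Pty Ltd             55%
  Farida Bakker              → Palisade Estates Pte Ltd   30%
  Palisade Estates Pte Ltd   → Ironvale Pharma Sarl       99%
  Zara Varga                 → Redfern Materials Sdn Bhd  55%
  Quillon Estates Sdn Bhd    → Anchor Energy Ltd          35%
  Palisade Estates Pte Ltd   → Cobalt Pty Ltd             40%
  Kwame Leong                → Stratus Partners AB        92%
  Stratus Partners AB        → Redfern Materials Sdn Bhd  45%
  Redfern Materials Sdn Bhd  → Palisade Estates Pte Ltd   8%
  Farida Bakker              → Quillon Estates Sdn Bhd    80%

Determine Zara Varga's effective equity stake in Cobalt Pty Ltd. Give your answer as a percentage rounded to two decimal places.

41.86%

Zara reaches Cobalt along 4 paths.
Via Palisade: 19% × 40% = 7.6%.
Via Redfern → Palisade: 55% × 8% × 40% = 1.76%.
Via Anchor: 45% × 5% = 2.25%.
Via Redfern: 55% × 55% = 30.25%.
Total: 7.6% + 1.76% + 2.25% + 30.25% = 41.86%.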